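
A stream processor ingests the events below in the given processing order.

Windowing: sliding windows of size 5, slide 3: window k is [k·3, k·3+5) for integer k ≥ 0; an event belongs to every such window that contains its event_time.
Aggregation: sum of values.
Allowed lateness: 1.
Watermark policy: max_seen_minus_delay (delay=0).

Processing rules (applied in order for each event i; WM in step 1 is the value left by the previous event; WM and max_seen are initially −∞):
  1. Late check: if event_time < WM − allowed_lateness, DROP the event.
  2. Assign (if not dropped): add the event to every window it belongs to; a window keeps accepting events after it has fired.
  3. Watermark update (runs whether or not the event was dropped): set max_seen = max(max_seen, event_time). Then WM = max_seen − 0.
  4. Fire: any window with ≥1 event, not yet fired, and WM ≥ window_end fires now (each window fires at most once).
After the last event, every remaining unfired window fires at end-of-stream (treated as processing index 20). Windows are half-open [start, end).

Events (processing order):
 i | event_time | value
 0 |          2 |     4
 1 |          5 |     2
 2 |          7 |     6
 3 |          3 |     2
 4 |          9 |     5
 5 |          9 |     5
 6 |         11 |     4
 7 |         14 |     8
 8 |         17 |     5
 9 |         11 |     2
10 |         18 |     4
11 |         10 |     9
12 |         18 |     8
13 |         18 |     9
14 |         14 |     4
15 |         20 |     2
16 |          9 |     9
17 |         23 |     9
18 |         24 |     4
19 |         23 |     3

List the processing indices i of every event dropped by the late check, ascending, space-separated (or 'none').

i=0 t=2 v=4: → [0,5); WM=2
i=1 t=5 v=2: → [3,8); WM=5; [0,5) fires=4
i=2 t=7 v=6: → [6,11),[3,8); WM=7
i=3 t=3 v=2: DROP (t<7-1); WM=7
i=4 t=9 v=5: → [9,14),[6,11); WM=9; [3,8) fires=8
i=5 t=9 v=5: → [9,14),[6,11); WM=9
i=6 t=11 v=4: → [9,14); WM=11; [6,11) fires=16
i=7 t=14 v=8: → [12,17); WM=14; [9,14) fires=14
i=8 t=17 v=5: → [15,20); WM=17; [12,17) fires=8
i=9 t=11 v=2: DROP (t<17-1); WM=17
i=10 t=18 v=4: → [18,23),[15,20); WM=18
i=11 t=10 v=9: DROP (t<18-1); WM=18
i=12 t=18 v=8: → [18,23),[15,20); WM=18
i=13 t=18 v=9: → [18,23),[15,20); WM=18
i=14 t=14 v=4: DROP (t<18-1); WM=18
i=15 t=20 v=2: → [18,23); WM=20; [15,20) fires=26
i=16 t=9 v=9: DROP (t<20-1); WM=20
i=17 t=23 v=9: → [21,26); WM=23; [18,23) fires=23
i=18 t=24 v=4: → [24,29),[21,26); WM=24
i=19 t=23 v=3: → [21,26); WM=24

3 9 11 14 16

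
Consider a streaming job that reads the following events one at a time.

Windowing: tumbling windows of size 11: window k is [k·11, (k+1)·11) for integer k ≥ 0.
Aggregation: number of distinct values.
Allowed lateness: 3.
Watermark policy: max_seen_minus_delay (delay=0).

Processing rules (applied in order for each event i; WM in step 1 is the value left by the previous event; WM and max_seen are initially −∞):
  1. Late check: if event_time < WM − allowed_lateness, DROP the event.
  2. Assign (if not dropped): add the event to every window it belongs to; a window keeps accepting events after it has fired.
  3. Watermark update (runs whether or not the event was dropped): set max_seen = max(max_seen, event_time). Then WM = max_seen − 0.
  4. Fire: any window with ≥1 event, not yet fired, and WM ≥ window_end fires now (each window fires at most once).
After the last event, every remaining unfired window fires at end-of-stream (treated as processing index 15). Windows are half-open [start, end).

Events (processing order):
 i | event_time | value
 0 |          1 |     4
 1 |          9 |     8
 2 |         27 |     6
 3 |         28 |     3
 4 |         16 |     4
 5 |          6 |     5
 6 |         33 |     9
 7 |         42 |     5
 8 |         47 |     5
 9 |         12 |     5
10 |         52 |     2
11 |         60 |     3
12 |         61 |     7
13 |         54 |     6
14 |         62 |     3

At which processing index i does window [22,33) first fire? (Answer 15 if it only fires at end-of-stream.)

6

i=0 t=1 v=4: → [0,11); WM=1
i=1 t=9 v=8: → [0,11); WM=9
i=2 t=27 v=6: → [22,33); WM=27; [0,11) fires=2
i=3 t=28 v=3: → [22,33); WM=28
i=4 t=16 v=4: DROP (t<28-3); WM=28
i=5 t=6 v=5: DROP (t<28-3); WM=28
i=6 t=33 v=9: → [33,44); WM=33; [22,33) fires=2
i=7 t=42 v=5: → [33,44); WM=42
i=8 t=47 v=5: → [44,55); WM=47; [33,44) fires=2
i=9 t=12 v=5: DROP (t<47-3); WM=47
i=10 t=52 v=2: → [44,55); WM=52
i=11 t=60 v=3: → [55,66); WM=60; [44,55) fires=2
i=12 t=61 v=7: → [55,66); WM=61
i=13 t=54 v=6: DROP (t<61-3); WM=61
i=14 t=62 v=3: → [55,66); WM=62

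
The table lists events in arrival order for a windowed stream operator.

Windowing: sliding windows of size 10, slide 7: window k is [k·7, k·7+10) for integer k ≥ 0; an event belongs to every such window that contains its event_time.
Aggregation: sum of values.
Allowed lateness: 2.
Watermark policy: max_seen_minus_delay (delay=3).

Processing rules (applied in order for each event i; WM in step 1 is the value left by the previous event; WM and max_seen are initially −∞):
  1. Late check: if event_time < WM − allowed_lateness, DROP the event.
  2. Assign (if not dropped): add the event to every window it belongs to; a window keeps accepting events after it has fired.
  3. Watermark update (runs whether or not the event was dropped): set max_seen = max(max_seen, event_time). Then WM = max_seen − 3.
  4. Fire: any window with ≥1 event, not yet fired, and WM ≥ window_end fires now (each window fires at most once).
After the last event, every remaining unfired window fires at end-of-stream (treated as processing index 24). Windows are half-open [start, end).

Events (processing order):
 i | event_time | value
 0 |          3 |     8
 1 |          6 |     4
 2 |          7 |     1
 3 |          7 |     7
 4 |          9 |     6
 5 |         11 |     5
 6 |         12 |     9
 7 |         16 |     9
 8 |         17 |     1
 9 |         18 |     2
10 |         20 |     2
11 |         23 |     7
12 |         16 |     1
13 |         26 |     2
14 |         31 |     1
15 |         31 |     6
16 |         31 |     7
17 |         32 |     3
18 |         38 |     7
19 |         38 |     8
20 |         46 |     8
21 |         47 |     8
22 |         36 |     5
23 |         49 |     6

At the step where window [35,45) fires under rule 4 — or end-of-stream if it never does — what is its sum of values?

15

i=0 t=3 v=8: → [0,10); WM=0
i=1 t=6 v=4: → [0,10); WM=3
i=2 t=7 v=1: → [7,17),[0,10); WM=4
i=3 t=7 v=7: → [7,17),[0,10); WM=4
i=4 t=9 v=6: → [7,17),[0,10); WM=6
i=5 t=11 v=5: → [7,17); WM=8
i=6 t=12 v=9: → [7,17); WM=9
i=7 t=16 v=9: → [14,24),[7,17); WM=13; [0,10) fires=26
i=8 t=17 v=1: → [14,24); WM=14
i=9 t=18 v=2: → [14,24); WM=15
i=10 t=20 v=2: → [14,24); WM=17; [7,17) fires=37
i=11 t=23 v=7: → [21,31),[14,24); WM=20
i=12 t=16 v=1: DROP (t<20-2); WM=20
i=13 t=26 v=2: → [21,31); WM=23
i=14 t=31 v=1: → [28,38); WM=28; [14,24) fires=21
i=15 t=31 v=6: → [28,38); WM=28
i=16 t=31 v=7: → [28,38); WM=28
i=17 t=32 v=3: → [28,38); WM=29
i=18 t=38 v=7: → [35,45); WM=35; [21,31) fires=9
i=19 t=38 v=8: → [35,45); WM=35
i=20 t=46 v=8: → [42,52); WM=43; [28,38) fires=17
i=21 t=47 v=8: → [42,52); WM=44
i=22 t=36 v=5: DROP (t<44-2); WM=44
i=23 t=49 v=6: → [49,59),[42,52); WM=46; [35,45) fires=15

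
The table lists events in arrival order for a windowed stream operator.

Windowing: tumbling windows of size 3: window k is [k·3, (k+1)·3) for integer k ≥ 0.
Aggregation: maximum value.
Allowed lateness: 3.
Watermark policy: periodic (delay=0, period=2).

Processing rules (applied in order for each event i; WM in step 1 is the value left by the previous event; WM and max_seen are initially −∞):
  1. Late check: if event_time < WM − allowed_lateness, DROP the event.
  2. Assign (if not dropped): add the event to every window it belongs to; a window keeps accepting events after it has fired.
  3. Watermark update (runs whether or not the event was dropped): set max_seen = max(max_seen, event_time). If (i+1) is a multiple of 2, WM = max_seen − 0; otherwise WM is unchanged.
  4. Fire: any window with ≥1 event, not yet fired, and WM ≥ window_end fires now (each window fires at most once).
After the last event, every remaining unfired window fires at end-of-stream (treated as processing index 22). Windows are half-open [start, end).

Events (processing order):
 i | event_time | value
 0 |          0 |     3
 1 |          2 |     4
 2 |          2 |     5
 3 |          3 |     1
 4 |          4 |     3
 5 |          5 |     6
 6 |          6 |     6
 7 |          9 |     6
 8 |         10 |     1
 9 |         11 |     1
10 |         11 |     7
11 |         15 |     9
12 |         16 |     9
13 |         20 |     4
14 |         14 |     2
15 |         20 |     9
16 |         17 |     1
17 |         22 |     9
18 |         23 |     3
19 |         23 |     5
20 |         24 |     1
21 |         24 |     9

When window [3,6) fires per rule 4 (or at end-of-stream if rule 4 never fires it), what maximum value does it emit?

i=0 t=0 v=3: → [0,3); WM=−∞
i=1 t=2 v=4: → [0,3); WM=2
i=2 t=2 v=5: → [0,3); WM=2
i=3 t=3 v=1: → [3,6); WM=3; [0,3) fires=5
i=4 t=4 v=3: → [3,6); WM=3
i=5 t=5 v=6: → [3,6); WM=5
i=6 t=6 v=6: → [6,9); WM=5
i=7 t=9 v=6: → [9,12); WM=9; [3,6) fires=6 [6,9) fires=6
i=8 t=10 v=1: → [9,12); WM=9
i=9 t=11 v=1: → [9,12); WM=11
i=10 t=11 v=7: → [9,12); WM=11
i=11 t=15 v=9: → [15,18); WM=15; [9,12) fires=7
i=12 t=16 v=9: → [15,18); WM=15
i=13 t=20 v=4: → [18,21); WM=20; [15,18) fires=9
i=14 t=14 v=2: DROP (t<20-3); WM=20
i=15 t=20 v=9: → [18,21); WM=20
i=16 t=17 v=1: → [15,18); WM=20
i=17 t=22 v=9: → [21,24); WM=22; [18,21) fires=9
i=18 t=23 v=3: → [21,24); WM=22
i=19 t=23 v=5: → [21,24); WM=23
i=20 t=24 v=1: → [24,27); WM=23
i=21 t=24 v=9: → [24,27); WM=24; [21,24) fires=9

6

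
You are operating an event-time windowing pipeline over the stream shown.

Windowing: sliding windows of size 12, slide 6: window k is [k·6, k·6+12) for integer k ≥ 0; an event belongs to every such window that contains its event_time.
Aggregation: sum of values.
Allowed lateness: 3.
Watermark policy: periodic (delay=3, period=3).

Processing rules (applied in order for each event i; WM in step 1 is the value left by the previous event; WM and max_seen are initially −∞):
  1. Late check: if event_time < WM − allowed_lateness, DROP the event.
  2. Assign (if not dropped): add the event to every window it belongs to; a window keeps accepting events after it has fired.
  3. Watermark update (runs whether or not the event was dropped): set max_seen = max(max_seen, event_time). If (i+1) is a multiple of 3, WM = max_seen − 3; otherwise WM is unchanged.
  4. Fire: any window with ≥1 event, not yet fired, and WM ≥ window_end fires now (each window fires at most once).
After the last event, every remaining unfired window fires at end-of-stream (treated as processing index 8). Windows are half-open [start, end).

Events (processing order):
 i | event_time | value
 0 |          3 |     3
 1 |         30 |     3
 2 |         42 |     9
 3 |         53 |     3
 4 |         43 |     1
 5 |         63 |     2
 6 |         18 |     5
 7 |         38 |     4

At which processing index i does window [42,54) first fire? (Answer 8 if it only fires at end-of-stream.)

5

i=0 t=3 v=3: → [0,12); WM=−∞
i=1 t=30 v=3: → [30,42),[24,36); WM=−∞
i=2 t=42 v=9: → [42,54),[36,48); WM=39; [0,12) fires=3 [24,36) fires=3
i=3 t=53 v=3: → [48,60),[42,54); WM=39
i=4 t=43 v=1: → [42,54),[36,48); WM=39
i=5 t=63 v=2: → [60,72),[54,66); WM=60; [30,42) fires=3 [36,48) fires=10 [42,54) fires=13 [48,60) fires=3
i=6 t=18 v=5: DROP (t<60-3); WM=60
i=7 t=38 v=4: DROP (t<60-3); WM=60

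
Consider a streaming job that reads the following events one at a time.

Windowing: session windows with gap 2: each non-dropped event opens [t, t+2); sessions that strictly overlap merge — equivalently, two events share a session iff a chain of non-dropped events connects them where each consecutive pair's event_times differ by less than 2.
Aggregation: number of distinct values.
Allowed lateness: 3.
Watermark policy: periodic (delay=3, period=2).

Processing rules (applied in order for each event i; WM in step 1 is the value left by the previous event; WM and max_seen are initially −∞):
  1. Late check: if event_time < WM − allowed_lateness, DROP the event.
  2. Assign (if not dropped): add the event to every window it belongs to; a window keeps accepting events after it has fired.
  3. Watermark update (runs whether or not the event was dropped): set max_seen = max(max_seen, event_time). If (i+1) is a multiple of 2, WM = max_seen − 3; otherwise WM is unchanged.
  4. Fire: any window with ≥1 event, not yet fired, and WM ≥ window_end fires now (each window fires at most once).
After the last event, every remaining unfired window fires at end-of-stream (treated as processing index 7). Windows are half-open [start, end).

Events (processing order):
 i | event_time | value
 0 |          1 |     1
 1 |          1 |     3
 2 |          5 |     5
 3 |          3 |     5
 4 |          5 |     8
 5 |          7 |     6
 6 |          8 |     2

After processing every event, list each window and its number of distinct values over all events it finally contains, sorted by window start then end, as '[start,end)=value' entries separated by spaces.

i=0 t=1 v=1: → [1,3); WM=−∞
i=1 t=1 v=3: → [1,3); WM=-2
i=2 t=5 v=5: → [5,7); WM=-2
i=3 t=3 v=5: → [3,5); WM=2
i=4 t=5 v=8: → [5,7); WM=2
i=5 t=7 v=6: → [7,9); WM=4
i=6 t=8 v=2: → [7,10); WM=4

[1,3)=2 [3,5)=1 [5,7)=2 [7,10)=2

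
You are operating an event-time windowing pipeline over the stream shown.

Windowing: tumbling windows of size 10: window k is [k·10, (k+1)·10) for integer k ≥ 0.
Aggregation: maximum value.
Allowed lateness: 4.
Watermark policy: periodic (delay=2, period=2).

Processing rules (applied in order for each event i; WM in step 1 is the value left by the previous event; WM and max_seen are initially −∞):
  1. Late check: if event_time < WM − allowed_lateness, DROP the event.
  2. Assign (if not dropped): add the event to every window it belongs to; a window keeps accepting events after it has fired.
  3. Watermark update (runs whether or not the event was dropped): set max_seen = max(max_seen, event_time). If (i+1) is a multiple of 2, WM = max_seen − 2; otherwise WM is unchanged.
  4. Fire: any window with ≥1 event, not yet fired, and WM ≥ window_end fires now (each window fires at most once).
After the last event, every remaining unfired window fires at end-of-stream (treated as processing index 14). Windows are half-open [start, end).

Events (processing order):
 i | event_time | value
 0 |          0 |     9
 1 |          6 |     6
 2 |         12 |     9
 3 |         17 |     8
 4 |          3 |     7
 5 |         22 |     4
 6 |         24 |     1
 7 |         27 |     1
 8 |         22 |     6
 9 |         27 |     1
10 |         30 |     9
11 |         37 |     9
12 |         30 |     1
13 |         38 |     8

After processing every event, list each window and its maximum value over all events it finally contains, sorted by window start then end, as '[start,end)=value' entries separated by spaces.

[0,10)=9 [10,20)=9 [20,30)=6 [30,40)=9

i=0 t=0 v=9: → [0,10); WM=−∞
i=1 t=6 v=6: → [0,10); WM=4
i=2 t=12 v=9: → [10,20); WM=4
i=3 t=17 v=8: → [10,20); WM=15; [0,10) fires=9
i=4 t=3 v=7: DROP (t<15-4); WM=15
i=5 t=22 v=4: → [20,30); WM=20; [10,20) fires=9
i=6 t=24 v=1: → [20,30); WM=20
i=7 t=27 v=1: → [20,30); WM=25
i=8 t=22 v=6: → [20,30); WM=25
i=9 t=27 v=1: → [20,30); WM=25
i=10 t=30 v=9: → [30,40); WM=25
i=11 t=37 v=9: → [30,40); WM=35; [20,30) fires=6
i=12 t=30 v=1: DROP (t<35-4); WM=35
i=13 t=38 v=8: → [30,40); WM=36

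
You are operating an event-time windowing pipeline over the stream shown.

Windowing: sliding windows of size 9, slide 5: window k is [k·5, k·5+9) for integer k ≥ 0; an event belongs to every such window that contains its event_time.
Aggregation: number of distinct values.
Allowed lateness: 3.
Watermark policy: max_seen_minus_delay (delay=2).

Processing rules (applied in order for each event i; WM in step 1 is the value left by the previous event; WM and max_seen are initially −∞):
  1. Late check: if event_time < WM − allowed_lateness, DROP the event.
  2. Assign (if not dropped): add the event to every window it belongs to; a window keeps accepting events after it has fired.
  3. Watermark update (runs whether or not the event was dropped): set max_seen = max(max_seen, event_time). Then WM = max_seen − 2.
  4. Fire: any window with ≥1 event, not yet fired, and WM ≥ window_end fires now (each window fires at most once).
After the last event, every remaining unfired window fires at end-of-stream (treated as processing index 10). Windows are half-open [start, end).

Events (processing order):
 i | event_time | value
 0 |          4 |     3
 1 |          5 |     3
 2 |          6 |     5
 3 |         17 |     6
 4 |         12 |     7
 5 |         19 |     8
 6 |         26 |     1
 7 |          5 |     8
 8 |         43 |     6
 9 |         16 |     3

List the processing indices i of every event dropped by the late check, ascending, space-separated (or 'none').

i=0 t=4 v=3: → [0,9); WM=2
i=1 t=5 v=3: → [5,14),[0,9); WM=3
i=2 t=6 v=5: → [5,14),[0,9); WM=4
i=3 t=17 v=6: → [15,24),[10,19); WM=15; [0,9) fires=2 [5,14) fires=2
i=4 t=12 v=7: → [10,19),[5,14); WM=15
i=5 t=19 v=8: → [15,24); WM=17
i=6 t=26 v=1: → [25,34),[20,29); WM=24; [10,19) fires=2 [15,24) fires=2
i=7 t=5 v=8: DROP (t<24-3); WM=24
i=8 t=43 v=6: → [40,49),[35,44); WM=41; [20,29) fires=1 [25,34) fires=1
i=9 t=16 v=3: DROP (t<41-3); WM=41

7 9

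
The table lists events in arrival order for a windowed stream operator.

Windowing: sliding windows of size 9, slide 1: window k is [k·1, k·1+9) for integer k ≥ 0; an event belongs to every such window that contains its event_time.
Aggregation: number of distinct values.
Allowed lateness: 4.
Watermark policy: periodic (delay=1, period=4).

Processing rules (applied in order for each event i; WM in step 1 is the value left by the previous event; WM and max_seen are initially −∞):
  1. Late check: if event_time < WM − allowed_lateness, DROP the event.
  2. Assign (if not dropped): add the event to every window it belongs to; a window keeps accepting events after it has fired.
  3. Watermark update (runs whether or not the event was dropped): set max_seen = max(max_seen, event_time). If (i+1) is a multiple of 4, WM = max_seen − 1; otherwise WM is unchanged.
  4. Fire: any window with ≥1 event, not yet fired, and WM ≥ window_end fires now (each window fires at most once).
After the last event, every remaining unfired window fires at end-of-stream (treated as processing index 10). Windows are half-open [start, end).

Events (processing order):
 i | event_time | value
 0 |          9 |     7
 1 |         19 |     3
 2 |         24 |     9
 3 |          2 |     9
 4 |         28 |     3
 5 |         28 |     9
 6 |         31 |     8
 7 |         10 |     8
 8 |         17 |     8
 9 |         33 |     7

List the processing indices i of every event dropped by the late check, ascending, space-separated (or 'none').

i=0 t=9 v=7: → [9,18),[8,17),[7,16),[6,15),[5,14),[4,13),[3,12),[2,11),[1,10); WM=−∞
i=1 t=19 v=3: → [19,28),[18,27),[17,26),[16,25),[15,24),[14,23),[13,22),[12,21),[11,20); WM=−∞
i=2 t=24 v=9: → [24,33),[23,32),[22,31),[21,30),[20,29),[19,28),[18,27),[17,26),[16,25); WM=−∞
i=3 t=2 v=9: → [2,11),[1,10),[0,9); WM=23; [0,9) fires=1 [1,10) fires=2 [2,11) fires=2 [3,12) fires=1 [4,13) fires=1 [5,14) fires=1 [6,15) fires=1 [7,16) fires=1 [8,17) fires=1 [9,18) fires=1 [11,20) fires=1 [12,21) fires=1 [13,22) fires=1 [14,23) fires=1
i=4 t=28 v=3: → [28,37),[27,36),[26,35),[25,34),[24,33),[23,32),[22,31),[21,30),[20,29); WM=23
i=5 t=28 v=9: → [28,37),[27,36),[26,35),[25,34),[24,33),[23,32),[22,31),[21,30),[20,29); WM=23
i=6 t=31 v=8: → [31,40),[30,39),[29,38),[28,37),[27,36),[26,35),[25,34),[24,33),[23,32); WM=23
i=7 t=10 v=8: DROP (t<23-4); WM=30; [15,24) fires=1 [16,25) fires=2 [17,26) fires=2 [18,27) fires=2 [19,28) fires=2 [20,29) fires=2 [21,30) fires=2
i=8 t=17 v=8: DROP (t<30-4); WM=30
i=9 t=33 v=7: → [33,42),[32,41),[31,40),[30,39),[29,38),[28,37),[27,36),[26,35),[25,34); WM=30

7 8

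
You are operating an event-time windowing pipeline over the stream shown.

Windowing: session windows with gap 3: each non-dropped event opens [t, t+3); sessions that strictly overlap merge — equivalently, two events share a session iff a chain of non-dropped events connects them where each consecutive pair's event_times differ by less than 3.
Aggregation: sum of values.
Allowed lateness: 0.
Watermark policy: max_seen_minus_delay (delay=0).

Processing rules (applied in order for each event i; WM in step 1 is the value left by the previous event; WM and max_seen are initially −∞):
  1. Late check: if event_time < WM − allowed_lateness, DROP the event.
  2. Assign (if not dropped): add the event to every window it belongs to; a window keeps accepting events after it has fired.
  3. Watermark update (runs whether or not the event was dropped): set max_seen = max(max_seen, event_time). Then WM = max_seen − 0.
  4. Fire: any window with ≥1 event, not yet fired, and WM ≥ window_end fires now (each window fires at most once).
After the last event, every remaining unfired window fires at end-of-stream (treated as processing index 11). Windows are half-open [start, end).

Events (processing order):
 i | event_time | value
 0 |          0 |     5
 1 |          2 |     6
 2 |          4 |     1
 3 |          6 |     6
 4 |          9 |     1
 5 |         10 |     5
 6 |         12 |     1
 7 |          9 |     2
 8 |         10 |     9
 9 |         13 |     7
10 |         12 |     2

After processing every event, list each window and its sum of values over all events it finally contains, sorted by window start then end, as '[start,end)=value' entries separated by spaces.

[0,9)=18 [9,16)=14

i=0 t=0 v=5: → [0,3); WM=0
i=1 t=2 v=6: → [0,5); WM=2
i=2 t=4 v=1: → [0,7); WM=4
i=3 t=6 v=6: → [0,9); WM=6
i=4 t=9 v=1: → [9,12); WM=9
i=5 t=10 v=5: → [9,13); WM=10
i=6 t=12 v=1: → [9,15); WM=12
i=7 t=9 v=2: DROP (t<12-0); WM=12
i=8 t=10 v=9: DROP (t<12-0); WM=12
i=9 t=13 v=7: → [9,16); WM=13
i=10 t=12 v=2: DROP (t<13-0); WM=13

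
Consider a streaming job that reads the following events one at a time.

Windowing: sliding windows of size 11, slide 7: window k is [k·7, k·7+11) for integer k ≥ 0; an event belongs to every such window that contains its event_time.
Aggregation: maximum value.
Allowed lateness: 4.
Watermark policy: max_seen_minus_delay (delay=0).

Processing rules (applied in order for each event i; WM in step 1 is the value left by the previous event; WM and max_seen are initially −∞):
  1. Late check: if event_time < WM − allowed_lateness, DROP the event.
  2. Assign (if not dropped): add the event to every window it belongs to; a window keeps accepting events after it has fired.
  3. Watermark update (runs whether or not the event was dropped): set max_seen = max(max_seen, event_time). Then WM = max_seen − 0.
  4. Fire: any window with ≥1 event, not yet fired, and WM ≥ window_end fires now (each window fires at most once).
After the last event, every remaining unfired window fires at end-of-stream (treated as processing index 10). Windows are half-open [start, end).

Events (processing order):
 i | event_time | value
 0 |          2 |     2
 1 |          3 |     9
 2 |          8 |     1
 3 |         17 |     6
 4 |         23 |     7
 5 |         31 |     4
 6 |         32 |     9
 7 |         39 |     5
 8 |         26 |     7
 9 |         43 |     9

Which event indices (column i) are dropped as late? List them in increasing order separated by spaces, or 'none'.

8

i=0 t=2 v=2: → [0,11); WM=2
i=1 t=3 v=9: → [0,11); WM=3
i=2 t=8 v=1: → [7,18),[0,11); WM=8
i=3 t=17 v=6: → [14,25),[7,18); WM=17; [0,11) fires=9
i=4 t=23 v=7: → [21,32),[14,25); WM=23; [7,18) fires=6
i=5 t=31 v=4: → [28,39),[21,32); WM=31; [14,25) fires=7
i=6 t=32 v=9: → [28,39); WM=32; [21,32) fires=7
i=7 t=39 v=5: → [35,46); WM=39; [28,39) fires=9
i=8 t=26 v=7: DROP (t<39-4); WM=39
i=9 t=43 v=9: → [42,53),[35,46); WM=43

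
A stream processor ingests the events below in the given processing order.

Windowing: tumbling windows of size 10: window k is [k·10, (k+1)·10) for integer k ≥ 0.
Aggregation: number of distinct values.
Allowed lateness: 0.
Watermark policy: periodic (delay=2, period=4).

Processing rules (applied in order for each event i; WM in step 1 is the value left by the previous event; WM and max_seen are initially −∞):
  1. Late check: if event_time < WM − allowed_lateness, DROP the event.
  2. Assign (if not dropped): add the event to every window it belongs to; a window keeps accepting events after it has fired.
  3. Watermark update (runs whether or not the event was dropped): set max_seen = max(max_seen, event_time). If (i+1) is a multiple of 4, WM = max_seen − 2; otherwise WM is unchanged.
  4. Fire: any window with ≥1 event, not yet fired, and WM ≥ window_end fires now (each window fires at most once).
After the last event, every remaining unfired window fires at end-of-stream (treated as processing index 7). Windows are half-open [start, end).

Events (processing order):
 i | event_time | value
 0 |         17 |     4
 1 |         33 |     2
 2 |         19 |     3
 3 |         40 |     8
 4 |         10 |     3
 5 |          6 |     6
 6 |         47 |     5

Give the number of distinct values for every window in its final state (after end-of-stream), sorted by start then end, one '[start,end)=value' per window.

[10,20)=2 [30,40)=1 [40,50)=2

i=0 t=17 v=4: → [10,20); WM=−∞
i=1 t=33 v=2: → [30,40); WM=−∞
i=2 t=19 v=3: → [10,20); WM=−∞
i=3 t=40 v=8: → [40,50); WM=38; [10,20) fires=2
i=4 t=10 v=3: DROP (t<38-0); WM=38
i=5 t=6 v=6: DROP (t<38-0); WM=38
i=6 t=47 v=5: → [40,50); WM=38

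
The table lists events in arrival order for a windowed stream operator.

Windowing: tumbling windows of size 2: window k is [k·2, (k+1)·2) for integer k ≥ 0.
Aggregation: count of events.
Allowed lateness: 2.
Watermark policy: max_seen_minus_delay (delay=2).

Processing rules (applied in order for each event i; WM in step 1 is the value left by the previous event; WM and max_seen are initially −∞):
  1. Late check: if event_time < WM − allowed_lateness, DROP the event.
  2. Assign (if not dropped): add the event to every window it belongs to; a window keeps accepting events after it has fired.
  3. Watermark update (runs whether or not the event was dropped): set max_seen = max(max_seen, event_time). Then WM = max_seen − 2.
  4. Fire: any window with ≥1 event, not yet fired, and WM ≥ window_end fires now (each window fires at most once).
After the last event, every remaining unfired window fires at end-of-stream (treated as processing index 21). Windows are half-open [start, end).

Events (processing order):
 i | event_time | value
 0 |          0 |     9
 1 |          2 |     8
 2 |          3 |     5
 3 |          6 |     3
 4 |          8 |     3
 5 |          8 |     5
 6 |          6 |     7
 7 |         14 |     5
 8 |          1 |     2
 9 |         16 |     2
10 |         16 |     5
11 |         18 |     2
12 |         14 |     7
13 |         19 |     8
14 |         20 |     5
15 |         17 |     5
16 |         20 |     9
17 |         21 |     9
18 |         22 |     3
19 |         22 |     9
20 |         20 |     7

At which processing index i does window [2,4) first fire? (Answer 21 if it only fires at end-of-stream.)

i=0 t=0 v=9: → [0,2); WM=-2
i=1 t=2 v=8: → [2,4); WM=0
i=2 t=3 v=5: → [2,4); WM=1
i=3 t=6 v=3: → [6,8); WM=4; [0,2) fires=1 [2,4) fires=2
i=4 t=8 v=3: → [8,10); WM=6
i=5 t=8 v=5: → [8,10); WM=6
i=6 t=6 v=7: → [6,8); WM=6
i=7 t=14 v=5: → [14,16); WM=12; [6,8) fires=2 [8,10) fires=2
i=8 t=1 v=2: DROP (t<12-2); WM=12
i=9 t=16 v=2: → [16,18); WM=14
i=10 t=16 v=5: → [16,18); WM=14
i=11 t=18 v=2: → [18,20); WM=16; [14,16) fires=1
i=12 t=14 v=7: → [14,16); WM=16
i=13 t=19 v=8: → [18,20); WM=17
i=14 t=20 v=5: → [20,22); WM=18; [16,18) fires=2
i=15 t=17 v=5: → [16,18); WM=18
i=16 t=20 v=9: → [20,22); WM=18
i=17 t=21 v=9: → [20,22); WM=19
i=18 t=22 v=3: → [22,24); WM=20; [18,20) fires=2
i=19 t=22 v=9: → [22,24); WM=20
i=20 t=20 v=7: → [20,22); WM=20

3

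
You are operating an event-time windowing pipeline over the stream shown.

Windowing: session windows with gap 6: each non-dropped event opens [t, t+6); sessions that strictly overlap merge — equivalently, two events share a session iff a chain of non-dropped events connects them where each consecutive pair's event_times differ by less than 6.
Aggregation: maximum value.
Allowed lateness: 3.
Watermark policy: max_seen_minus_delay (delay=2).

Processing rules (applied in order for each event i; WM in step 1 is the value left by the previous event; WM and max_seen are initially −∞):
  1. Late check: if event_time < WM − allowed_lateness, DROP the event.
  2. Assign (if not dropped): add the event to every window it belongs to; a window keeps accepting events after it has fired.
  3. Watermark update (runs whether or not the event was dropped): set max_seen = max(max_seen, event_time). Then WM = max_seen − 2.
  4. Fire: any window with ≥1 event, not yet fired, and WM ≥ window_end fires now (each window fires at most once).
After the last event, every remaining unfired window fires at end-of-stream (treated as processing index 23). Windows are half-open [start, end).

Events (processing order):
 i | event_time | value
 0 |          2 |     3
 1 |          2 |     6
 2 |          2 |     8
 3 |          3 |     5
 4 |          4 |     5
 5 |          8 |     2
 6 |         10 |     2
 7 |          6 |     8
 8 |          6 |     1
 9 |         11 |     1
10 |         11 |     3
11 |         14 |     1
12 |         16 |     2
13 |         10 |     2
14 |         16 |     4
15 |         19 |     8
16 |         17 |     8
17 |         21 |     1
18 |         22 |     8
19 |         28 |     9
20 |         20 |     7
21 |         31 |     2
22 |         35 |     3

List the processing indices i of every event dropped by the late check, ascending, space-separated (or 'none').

13 20

i=0 t=2 v=3: → [2,8); WM=0
i=1 t=2 v=6: → [2,8); WM=0
i=2 t=2 v=8: → [2,8); WM=0
i=3 t=3 v=5: → [2,9); WM=1
i=4 t=4 v=5: → [2,10); WM=2
i=5 t=8 v=2: → [2,14); WM=6
i=6 t=10 v=2: → [2,16); WM=8
i=7 t=6 v=8: → [2,16); WM=8
i=8 t=6 v=1: → [2,16); WM=8
i=9 t=11 v=1: → [2,17); WM=9
i=10 t=11 v=3: → [2,17); WM=9
i=11 t=14 v=1: → [2,20); WM=12
i=12 t=16 v=2: → [2,22); WM=14
i=13 t=10 v=2: DROP (t<14-3); WM=14
i=14 t=16 v=4: → [2,22); WM=14
i=15 t=19 v=8: → [2,25); WM=17
i=16 t=17 v=8: → [2,25); WM=17
i=17 t=21 v=1: → [2,27); WM=19
i=18 t=22 v=8: → [2,28); WM=20
i=19 t=28 v=9: → [28,34); WM=26
i=20 t=20 v=7: DROP (t<26-3); WM=26
i=21 t=31 v=2: → [28,37); WM=29
i=22 t=35 v=3: → [28,41); WM=33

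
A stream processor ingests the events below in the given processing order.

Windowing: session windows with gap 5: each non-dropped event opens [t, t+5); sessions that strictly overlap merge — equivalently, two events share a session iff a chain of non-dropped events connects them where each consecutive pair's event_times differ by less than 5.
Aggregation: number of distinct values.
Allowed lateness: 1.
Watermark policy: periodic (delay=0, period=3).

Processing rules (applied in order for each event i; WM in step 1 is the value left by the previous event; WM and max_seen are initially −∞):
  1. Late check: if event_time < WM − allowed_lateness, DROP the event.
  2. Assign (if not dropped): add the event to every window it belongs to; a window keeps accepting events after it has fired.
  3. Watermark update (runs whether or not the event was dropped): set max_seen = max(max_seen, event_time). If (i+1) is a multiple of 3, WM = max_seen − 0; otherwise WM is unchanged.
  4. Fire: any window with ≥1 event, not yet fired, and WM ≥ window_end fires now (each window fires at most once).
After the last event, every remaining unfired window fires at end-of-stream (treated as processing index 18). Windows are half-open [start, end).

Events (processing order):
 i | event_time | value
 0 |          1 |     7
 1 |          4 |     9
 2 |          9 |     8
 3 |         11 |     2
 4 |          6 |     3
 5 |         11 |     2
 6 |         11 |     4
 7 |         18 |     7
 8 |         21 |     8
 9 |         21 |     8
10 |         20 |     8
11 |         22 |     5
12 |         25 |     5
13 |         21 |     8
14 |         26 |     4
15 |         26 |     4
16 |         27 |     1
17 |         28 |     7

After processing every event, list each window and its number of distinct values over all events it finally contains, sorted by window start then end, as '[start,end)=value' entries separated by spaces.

i=0 t=1 v=7: → [1,6); WM=−∞
i=1 t=4 v=9: → [1,9); WM=−∞
i=2 t=9 v=8: → [9,14); WM=9
i=3 t=11 v=2: → [9,16); WM=9
i=4 t=6 v=3: DROP (t<9-1); WM=9
i=5 t=11 v=2: → [9,16); WM=11
i=6 t=11 v=4: → [9,16); WM=11
i=7 t=18 v=7: → [18,23); WM=11
i=8 t=21 v=8: → [18,26); WM=21
i=9 t=21 v=8: → [18,26); WM=21
i=10 t=20 v=8: → [18,26); WM=21
i=11 t=22 v=5: → [18,27); WM=22
i=12 t=25 v=5: → [18,30); WM=22
i=13 t=21 v=8: → [18,30); WM=22
i=14 t=26 v=4: → [18,31); WM=26
i=15 t=26 v=4: → [18,31); WM=26
i=16 t=27 v=1: → [18,32); WM=26
i=17 t=28 v=7: → [18,33); WM=28

[1,9)=2 [9,16)=3 [18,33)=5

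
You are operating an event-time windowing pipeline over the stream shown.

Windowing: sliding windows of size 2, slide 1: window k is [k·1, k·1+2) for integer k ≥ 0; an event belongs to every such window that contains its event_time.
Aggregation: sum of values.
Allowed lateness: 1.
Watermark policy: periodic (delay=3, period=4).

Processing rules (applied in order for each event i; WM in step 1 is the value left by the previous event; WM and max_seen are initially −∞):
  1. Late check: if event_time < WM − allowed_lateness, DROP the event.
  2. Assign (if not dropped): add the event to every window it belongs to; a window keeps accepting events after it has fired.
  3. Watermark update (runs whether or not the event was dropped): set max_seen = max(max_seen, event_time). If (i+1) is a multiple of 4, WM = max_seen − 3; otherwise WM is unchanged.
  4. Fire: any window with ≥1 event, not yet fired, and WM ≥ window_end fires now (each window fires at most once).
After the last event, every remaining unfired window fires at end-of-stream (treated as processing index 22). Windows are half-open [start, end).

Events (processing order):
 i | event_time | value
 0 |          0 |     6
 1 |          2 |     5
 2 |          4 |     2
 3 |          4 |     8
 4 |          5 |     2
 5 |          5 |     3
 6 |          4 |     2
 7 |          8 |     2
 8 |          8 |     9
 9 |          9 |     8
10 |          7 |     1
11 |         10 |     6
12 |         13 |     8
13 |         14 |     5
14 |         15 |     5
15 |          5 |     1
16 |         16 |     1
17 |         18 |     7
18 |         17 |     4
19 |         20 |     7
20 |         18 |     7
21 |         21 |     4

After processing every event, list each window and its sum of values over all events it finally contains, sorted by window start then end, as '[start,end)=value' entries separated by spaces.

i=0 t=0 v=6: → [0,2); WM=−∞
i=1 t=2 v=5: → [2,4),[1,3); WM=−∞
i=2 t=4 v=2: → [4,6),[3,5); WM=−∞
i=3 t=4 v=8: → [4,6),[3,5); WM=1
i=4 t=5 v=2: → [5,7),[4,6); WM=1
i=5 t=5 v=3: → [5,7),[4,6); WM=1
i=6 t=4 v=2: → [4,6),[3,5); WM=1
i=7 t=8 v=2: → [8,10),[7,9); WM=5; [0,2) fires=6 [1,3) fires=5 [2,4) fires=5 [3,5) fires=12
i=8 t=8 v=9: → [8,10),[7,9); WM=5
i=9 t=9 v=8: → [9,11),[8,10); WM=5
i=10 t=7 v=1: → [7,9),[6,8); WM=5
i=11 t=10 v=6: → [10,12),[9,11); WM=7; [4,6) fires=17 [5,7) fires=5
i=12 t=13 v=8: → [13,15),[12,14); WM=7
i=13 t=14 v=5: → [14,16),[13,15); WM=7
i=14 t=15 v=5: → [15,17),[14,16); WM=7
i=15 t=5 v=1: DROP (t<7-1); WM=12; [6,8) fires=1 [7,9) fires=12 [8,10) fires=19 [9,11) fires=14 [10,12) fires=6
i=16 t=16 v=1: → [16,18),[15,17); WM=12
i=17 t=18 v=7: → [18,20),[17,19); WM=12
i=18 t=17 v=4: → [17,19),[16,18); WM=12
i=19 t=20 v=7: → [20,22),[19,21); WM=17; [12,14) fires=8 [13,15) fires=13 [14,16) fires=10 [15,17) fires=6
i=20 t=18 v=7: → [18,20),[17,19); WM=17
i=21 t=21 v=4: → [21,23),[20,22); WM=17

[0,2)=6 [1,3)=5 [2,4)=5 [3,5)=12 [4,6)=17 [5,7)=5 [6,8)=1 [7,9)=12 [8,10)=19 [9,11)=14 [10,12)=6 [12,14)=8 [13,15)=13 [14,16)=10 [15,17)=6 [16,18)=5 [17,19)=18 [18,20)=14 [19,21)=7 [20,22)=11 [21,23)=4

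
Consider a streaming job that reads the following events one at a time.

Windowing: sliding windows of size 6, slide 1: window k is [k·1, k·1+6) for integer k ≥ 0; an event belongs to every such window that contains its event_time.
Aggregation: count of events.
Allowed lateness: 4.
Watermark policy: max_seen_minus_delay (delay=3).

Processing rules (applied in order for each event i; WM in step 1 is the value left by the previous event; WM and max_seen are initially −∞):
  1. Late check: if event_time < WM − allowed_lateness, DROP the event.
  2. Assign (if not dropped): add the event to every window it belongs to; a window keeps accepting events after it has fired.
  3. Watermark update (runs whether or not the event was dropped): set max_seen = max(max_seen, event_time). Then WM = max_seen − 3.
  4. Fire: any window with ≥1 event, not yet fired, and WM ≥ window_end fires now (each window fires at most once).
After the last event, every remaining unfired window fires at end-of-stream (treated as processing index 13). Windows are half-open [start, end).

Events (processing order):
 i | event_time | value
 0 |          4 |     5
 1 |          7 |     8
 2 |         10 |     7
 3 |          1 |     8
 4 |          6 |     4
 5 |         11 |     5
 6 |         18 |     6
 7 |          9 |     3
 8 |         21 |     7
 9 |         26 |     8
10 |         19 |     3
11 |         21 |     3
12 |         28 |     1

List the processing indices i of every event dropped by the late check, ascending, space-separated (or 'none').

i=0 t=4 v=5: → [4,10),[3,9),[2,8),[1,7),[0,6); WM=1
i=1 t=7 v=8: → [7,13),[6,12),[5,11),[4,10),[3,9),[2,8); WM=4
i=2 t=10 v=7: → [10,16),[9,15),[8,14),[7,13),[6,12),[5,11); WM=7; [0,6) fires=1 [1,7) fires=1
i=3 t=1 v=8: DROP (t<7-4); WM=7
i=4 t=6 v=4: → [6,12),[5,11),[4,10),[3,9),[2,8),[1,7); WM=7
i=5 t=11 v=5: → [11,17),[10,16),[9,15),[8,14),[7,13),[6,12); WM=8; [2,8) fires=3
i=6 t=18 v=6: → [18,24),[17,23),[16,22),[15,21),[14,20),[13,19); WM=15; [3,9) fires=3 [4,10) fires=3 [5,11) fires=3 [6,12) fires=4 [7,13) fires=3 [8,14) fires=2 [9,15) fires=2
i=7 t=9 v=3: DROP (t<15-4); WM=15
i=8 t=21 v=7: → [21,27),[20,26),[19,25),[18,24),[17,23),[16,22); WM=18; [10,16) fires=2 [11,17) fires=1
i=9 t=26 v=8: → [26,32),[25,31),[24,30),[23,29),[22,28),[21,27); WM=23; [13,19) fires=1 [14,20) fires=1 [15,21) fires=1 [16,22) fires=2 [17,23) fires=2
i=10 t=19 v=3: → [19,25),[18,24),[17,23),[16,22),[15,21),[14,20); WM=23
i=11 t=21 v=3: → [21,27),[20,26),[19,25),[18,24),[17,23),[16,22); WM=23
i=12 t=28 v=1: → [28,34),[27,33),[26,32),[25,31),[24,30),[23,29); WM=25; [18,24) fires=4 [19,25) fires=3

3 7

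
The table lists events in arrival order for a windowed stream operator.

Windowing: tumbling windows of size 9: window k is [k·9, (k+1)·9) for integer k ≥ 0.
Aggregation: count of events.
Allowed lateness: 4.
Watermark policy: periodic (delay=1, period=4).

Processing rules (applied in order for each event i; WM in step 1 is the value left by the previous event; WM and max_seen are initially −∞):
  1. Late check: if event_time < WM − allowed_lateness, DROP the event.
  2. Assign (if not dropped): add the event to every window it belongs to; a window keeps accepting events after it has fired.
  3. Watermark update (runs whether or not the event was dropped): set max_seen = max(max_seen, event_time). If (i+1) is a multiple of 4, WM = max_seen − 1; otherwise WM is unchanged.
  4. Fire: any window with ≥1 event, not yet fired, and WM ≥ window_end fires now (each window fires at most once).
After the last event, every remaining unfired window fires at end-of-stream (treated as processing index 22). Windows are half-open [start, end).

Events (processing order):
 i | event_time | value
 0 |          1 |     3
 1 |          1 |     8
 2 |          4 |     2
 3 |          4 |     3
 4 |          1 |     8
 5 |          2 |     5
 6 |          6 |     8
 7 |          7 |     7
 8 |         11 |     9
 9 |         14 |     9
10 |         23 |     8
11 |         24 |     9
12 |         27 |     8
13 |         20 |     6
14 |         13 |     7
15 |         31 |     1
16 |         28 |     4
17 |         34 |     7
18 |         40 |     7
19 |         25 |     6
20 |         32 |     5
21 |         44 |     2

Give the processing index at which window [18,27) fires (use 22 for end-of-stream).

i=0 t=1 v=3: → [0,9); WM=−∞
i=1 t=1 v=8: → [0,9); WM=−∞
i=2 t=4 v=2: → [0,9); WM=−∞
i=3 t=4 v=3: → [0,9); WM=3
i=4 t=1 v=8: → [0,9); WM=3
i=5 t=2 v=5: → [0,9); WM=3
i=6 t=6 v=8: → [0,9); WM=3
i=7 t=7 v=7: → [0,9); WM=6
i=8 t=11 v=9: → [9,18); WM=6
i=9 t=14 v=9: → [9,18); WM=6
i=10 t=23 v=8: → [18,27); WM=6
i=11 t=24 v=9: → [18,27); WM=23; [0,9) fires=8 [9,18) fires=2
i=12 t=27 v=8: → [27,36); WM=23
i=13 t=20 v=6: → [18,27); WM=23
i=14 t=13 v=7: DROP (t<23-4); WM=23
i=15 t=31 v=1: → [27,36); WM=30; [18,27) fires=3
i=16 t=28 v=4: → [27,36); WM=30
i=17 t=34 v=7: → [27,36); WM=30
i=18 t=40 v=7: → [36,45); WM=30
i=19 t=25 v=6: DROP (t<30-4); WM=39; [27,36) fires=4
i=20 t=32 v=5: DROP (t<39-4); WM=39
i=21 t=44 v=2: → [36,45); WM=39

15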